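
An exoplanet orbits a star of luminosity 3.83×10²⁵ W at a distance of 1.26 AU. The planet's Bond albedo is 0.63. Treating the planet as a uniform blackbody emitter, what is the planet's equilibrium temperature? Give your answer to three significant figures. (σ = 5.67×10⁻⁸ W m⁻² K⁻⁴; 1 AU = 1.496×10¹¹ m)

d = 1.26 AU = 1.88×10¹¹ m.
Flux: S = L/(4πd²) = 3.83×10²⁵/(4π×(1.88×10¹¹)²) = 85.8 W m⁻².
Energy balance: absorbed = emitted ⇒ πR²·S(1−A) = 4πR²·σT_eq⁴, so T_eq⁴ = S(1−A)/(4σ).
T_eq = [85.8 × 0.37 / (4 × 5.67×10⁻⁸)]^(1/4) = (1.40×10⁸)^(1/4) = 109 K.

T_eq ≈ 109 K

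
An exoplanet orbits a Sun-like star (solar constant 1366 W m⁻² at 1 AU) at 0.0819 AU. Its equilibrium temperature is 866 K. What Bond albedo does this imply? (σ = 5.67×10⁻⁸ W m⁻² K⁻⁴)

Flux at 0.0819 AU: S = 1366/0.0819² = 2.04×10⁵ W m⁻².
From T_eq⁴ = S(1−A)/(4σ): 1−A = 4σT_eq⁴/S.
1−A = 4 × 5.67×10⁻⁸ × (866)⁴ / 2.04×10⁵ = 0.626.

A ≈ 0.37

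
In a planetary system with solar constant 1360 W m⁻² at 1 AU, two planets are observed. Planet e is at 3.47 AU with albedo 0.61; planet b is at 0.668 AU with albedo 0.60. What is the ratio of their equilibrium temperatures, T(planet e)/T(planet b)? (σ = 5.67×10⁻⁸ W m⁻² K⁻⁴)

T_eq = [S₀(1−A)/(4σd²)]^(1/4), so T ∝ (1−A)^(1/4) / √d.
T₁ = [1360×0.39/(4×5.67×10⁻⁸×3.47²)]^(1/4) = 118.05 K.
T₂ = [1360×0.40/(4×5.67×10⁻⁸×0.668²)]^(1/4) = 270.77 K.

T₁/T₂ ≈ 0.436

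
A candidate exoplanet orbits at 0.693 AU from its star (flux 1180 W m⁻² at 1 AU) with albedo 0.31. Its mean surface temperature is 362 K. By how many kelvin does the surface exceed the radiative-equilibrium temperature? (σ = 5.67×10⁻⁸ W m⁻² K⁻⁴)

S = 1180/0.693² = 2457 W m⁻².
T_eq = [S(1−A)/(4σ)]^(1/4) = [2457×0.69/(4×5.67×10⁻⁸)]^(1/4) = 294.0 K.
ΔT = T_surf − T_eq = 362 − 294.0.

ΔT ≈ 68.0 K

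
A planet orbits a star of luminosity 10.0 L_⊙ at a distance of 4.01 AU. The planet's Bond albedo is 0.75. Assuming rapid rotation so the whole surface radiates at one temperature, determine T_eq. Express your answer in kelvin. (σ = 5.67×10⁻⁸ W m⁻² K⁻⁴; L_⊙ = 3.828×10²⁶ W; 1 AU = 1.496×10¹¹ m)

T_eq ≈ 175 K

d = 4.01 AU = 6.00×10¹¹ m.
L = 10.0 × 3.828×10²⁶ = 3.83×10²⁷ W.
Flux: S = L/(4πd²) = 3.83×10²⁷/(4π×(6.00×10¹¹)²) = 846 W m⁻².
Energy balance: absorbed = emitted ⇒ πR²·S(1−A) = 4πR²·σT_eq⁴, so T_eq⁴ = S(1−A)/(4σ).
T_eq = [846 × 0.25 / (4 × 5.67×10⁻⁸)]^(1/4) = (9.33×10⁸)^(1/4) = 175 K.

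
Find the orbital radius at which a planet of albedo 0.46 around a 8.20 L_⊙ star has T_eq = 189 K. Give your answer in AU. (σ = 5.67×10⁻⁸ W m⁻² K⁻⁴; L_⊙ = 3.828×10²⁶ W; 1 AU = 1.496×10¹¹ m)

L = 8.20 × 3.828×10²⁶ = 3.14×10²⁷ W.
From T_eq⁴ = L(1−A)/(16πσd²): d = √[L(1−A)/(16πσT_eq⁴)].
d = √[3.14×10²⁷ × 0.54 / (16π × 5.67×10⁻⁸ × (189)⁴)] = 6.83×10¹¹ m = 4.56 AU.

d ≈ 4.56 AU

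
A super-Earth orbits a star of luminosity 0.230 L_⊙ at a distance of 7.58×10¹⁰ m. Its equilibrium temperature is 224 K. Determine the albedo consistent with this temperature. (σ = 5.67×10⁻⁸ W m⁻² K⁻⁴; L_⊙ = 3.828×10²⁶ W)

L = 0.230 × 3.828×10²⁶ = 8.80×10²⁵ W.
Flux: S = L/(4πd²) = 8.80×10²⁵/(4π×(7.58×10¹⁰)²) = 1220 W m⁻².
From T_eq⁴ = S(1−A)/(4σ): 1−A = 4σT_eq⁴/S.
1−A = 4 × 5.67×10⁻⁸ × (224)⁴ / 1220 = 0.468.

A ≈ 0.53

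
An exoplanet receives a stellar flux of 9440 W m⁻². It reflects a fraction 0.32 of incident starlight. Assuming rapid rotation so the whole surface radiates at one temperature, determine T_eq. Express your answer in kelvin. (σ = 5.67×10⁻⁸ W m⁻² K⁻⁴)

T_eq ≈ 410 K

Energy balance: absorbed = emitted ⇒ πR²·S(1−A) = 4πR²·σT_eq⁴, so T_eq⁴ = S(1−A)/(4σ).
T_eq = [9440 × 0.68 / (4 × 5.67×10⁻⁸)]^(1/4) = (2.83×10¹⁰)^(1/4) = 410 K.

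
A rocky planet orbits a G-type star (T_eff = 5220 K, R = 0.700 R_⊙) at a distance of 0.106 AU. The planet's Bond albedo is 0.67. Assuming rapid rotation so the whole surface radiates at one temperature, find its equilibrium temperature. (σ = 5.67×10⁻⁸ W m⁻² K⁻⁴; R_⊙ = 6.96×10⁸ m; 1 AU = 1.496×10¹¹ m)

R_⋆ = 0.700 × 6.96×10⁸ = 4.87×10⁸ m.
d = 0.106 AU = 1.59×10¹⁰ m.
L = 4πR_⋆²σT_⋆⁴ = 4π(4.87×10⁸)² × 5.67×10⁻⁸ × (5220)⁴ = 1.26×10²⁶ W.
S = L/(4πd²) = 3.97×10⁴ W m⁻².
Energy balance: absorbed = emitted ⇒ πR²·S(1−A) = 4πR²·σT_eq⁴, so T_eq⁴ = S(1−A)/(4σ).
T_eq = [3.97×10⁴ × 0.33 / (4 × 5.67×10⁻⁸)]^(1/4) = (5.78×10¹⁰)^(1/4) = 490 K.

T_eq ≈ 490 K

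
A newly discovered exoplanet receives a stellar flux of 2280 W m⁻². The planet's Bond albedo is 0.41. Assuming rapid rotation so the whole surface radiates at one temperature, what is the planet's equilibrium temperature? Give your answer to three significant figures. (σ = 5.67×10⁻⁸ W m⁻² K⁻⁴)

Energy balance: absorbed = emitted ⇒ πR²·S(1−A) = 4πR²·σT_eq⁴, so T_eq⁴ = S(1−A)/(4σ).
T_eq = [2280 × 0.59 / (4 × 5.67×10⁻⁸)]^(1/4) = (5.93×10⁹)^(1/4) = 278 K.

T_eq ≈ 278 K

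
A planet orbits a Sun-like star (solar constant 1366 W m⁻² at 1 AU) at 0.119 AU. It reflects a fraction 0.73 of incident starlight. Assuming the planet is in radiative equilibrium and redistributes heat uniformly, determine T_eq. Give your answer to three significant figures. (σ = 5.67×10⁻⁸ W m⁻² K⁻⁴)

T_eq ≈ 582 K

Flux at 0.119 AU: S = 1366/0.119² = 9.65×10⁴ W m⁻².
Energy balance: absorbed = emitted ⇒ πR²·S(1−A) = 4πR²·σT_eq⁴, so T_eq⁴ = S(1−A)/(4σ).
T_eq = [9.65×10⁴ × 0.27 / (4 × 5.67×10⁻⁸)]^(1/4) = (1.15×10¹¹)^(1/4) = 582 K.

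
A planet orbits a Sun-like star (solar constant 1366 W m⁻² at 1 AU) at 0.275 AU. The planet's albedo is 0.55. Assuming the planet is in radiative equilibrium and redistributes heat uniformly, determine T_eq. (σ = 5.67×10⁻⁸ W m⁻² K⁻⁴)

Flux at 0.275 AU: S = 1366/0.275² = 1.81×10⁴ W m⁻².
Energy balance: absorbed = emitted ⇒ πR²·S(1−A) = 4πR²·σT_eq⁴, so T_eq⁴ = S(1−A)/(4σ).
T_eq = [1.81×10⁴ × 0.45 / (4 × 5.67×10⁻⁸)]^(1/4) = (3.58×10¹⁰)^(1/4) = 435 K.

T_eq ≈ 435 K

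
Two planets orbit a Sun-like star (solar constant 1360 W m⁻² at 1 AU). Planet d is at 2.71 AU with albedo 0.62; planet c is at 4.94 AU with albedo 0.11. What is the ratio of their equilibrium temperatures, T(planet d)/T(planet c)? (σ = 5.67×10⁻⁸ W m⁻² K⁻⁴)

T₁/T₂ ≈ 1.091

T_eq = [S₀(1−A)/(4σd²)]^(1/4), so T ∝ (1−A)^(1/4) / √d.
T₁ = [1360×0.38/(4×5.67×10⁻⁸×2.71²)]^(1/4) = 132.72 K.
T₂ = [1360×0.89/(4×5.67×10⁻⁸×4.94²)]^(1/4) = 121.61 K.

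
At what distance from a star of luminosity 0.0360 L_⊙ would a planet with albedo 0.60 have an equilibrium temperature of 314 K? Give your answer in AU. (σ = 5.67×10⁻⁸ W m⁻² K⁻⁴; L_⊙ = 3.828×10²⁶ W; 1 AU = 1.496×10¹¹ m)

d ≈ 0.0943 AU

L = 0.0360 × 3.828×10²⁶ = 1.38×10²⁵ W.
From T_eq⁴ = L(1−A)/(16πσd²): d = √[L(1−A)/(16πσT_eq⁴)].
d = √[1.38×10²⁵ × 0.40 / (16π × 5.67×10⁻⁸ × (314)⁴)] = 1.41×10¹⁰ m = 0.0943 AU.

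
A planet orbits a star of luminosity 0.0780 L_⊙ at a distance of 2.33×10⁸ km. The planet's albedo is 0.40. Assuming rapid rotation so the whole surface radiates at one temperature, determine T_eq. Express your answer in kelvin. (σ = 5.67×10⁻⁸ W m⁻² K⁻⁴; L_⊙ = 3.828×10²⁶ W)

d = 2.33×10⁸ km = 2.33×10¹¹ m.
L = 0.0780 × 3.828×10²⁶ = 2.99×10²⁵ W.
Flux: S = L/(4πd²) = 2.99×10²⁵/(4π×(2.33×10¹¹)²) = 43.8 W m⁻².
Energy balance: absorbed = emitted ⇒ πR²·S(1−A) = 4πR²·σT_eq⁴, so T_eq⁴ = S(1−A)/(4σ).
T_eq = [43.8 × 0.60 / (4 × 5.67×10⁻⁸)]^(1/4) = (1.16×10⁸)^(1/4) = 104 K.

T_eq ≈ 104 K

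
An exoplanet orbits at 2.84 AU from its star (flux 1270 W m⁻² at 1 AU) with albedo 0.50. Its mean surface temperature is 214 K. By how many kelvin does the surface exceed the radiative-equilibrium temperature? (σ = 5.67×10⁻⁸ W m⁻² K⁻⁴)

S = 1270/2.84² = 157.5 W m⁻².
T_eq = [S(1−A)/(4σ)]^(1/4) = [157.5×0.50/(4×5.67×10⁻⁸)]^(1/4) = 136.5 K.
ΔT = T_surf − T_eq = 214 − 136.5.

ΔT ≈ 77.5 K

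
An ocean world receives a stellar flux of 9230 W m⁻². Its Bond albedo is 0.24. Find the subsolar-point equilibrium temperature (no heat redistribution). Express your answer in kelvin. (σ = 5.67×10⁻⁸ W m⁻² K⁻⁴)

At the subsolar point the surface absorbs S(1−A) and emits σT⁴ per unit area — no factor of 4, since only the local patch is in balance.
T = [9230 × 0.76 / 5.67×10⁻⁸]^(1/4) = (1.24×10¹¹)^(1/4) = 593 K.

T_ss ≈ 593 K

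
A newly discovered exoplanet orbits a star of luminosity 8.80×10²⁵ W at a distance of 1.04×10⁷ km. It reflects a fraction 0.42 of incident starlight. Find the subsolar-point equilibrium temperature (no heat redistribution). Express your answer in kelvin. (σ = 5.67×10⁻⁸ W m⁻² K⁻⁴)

d = 1.04×10⁷ km = 1.04×10¹⁰ m.
Flux: S = L/(4πd²) = 8.80×10²⁵/(4π×(1.04×10¹⁰)²) = 6.47×10⁴ W m⁻².
At the subsolar point the surface absorbs S(1−A) and emits σT⁴ per unit area — no factor of 4, since only the local patch is in balance.
T = [6.47×10⁴ × 0.58 / 5.67×10⁻⁸]^(1/4) = (6.62×10¹¹)^(1/4) = 902 K.

T_ss ≈ 902 K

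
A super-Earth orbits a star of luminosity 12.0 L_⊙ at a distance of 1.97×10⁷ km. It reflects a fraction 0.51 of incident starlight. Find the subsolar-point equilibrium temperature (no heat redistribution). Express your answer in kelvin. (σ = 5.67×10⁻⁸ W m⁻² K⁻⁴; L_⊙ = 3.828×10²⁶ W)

d = 1.97×10⁷ km = 1.97×10¹⁰ m.
L = 12.0 × 3.828×10²⁶ = 4.59×10²⁷ W.
Flux: S = L/(4πd²) = 4.59×10²⁷/(4π×(1.97×10¹⁰)²) = 9.42×10⁵ W m⁻².
At the subsolar point the surface absorbs S(1−A) and emits σT⁴ per unit area — no factor of 4, since only the local patch is in balance.
T = [9.42×10⁵ × 0.49 / 5.67×10⁻⁸]^(1/4) = (8.14×10¹²)^(1/4) = 1690 K.

T_ss ≈ 1690 K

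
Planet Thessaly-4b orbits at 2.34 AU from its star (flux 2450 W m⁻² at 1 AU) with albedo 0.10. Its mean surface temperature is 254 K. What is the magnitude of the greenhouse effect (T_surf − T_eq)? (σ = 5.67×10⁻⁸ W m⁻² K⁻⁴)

ΔT ≈ 48.7 K

S = 2450/2.34² = 447.4 W m⁻².
T_eq = [S(1−A)/(4σ)]^(1/4) = [447.4×0.90/(4×5.67×10⁻⁸)]^(1/4) = 205.3 K.
ΔT = T_surf − T_eq = 254 − 205.3.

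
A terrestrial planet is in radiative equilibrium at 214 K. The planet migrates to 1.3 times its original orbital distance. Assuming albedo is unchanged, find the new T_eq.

T_eq ∝ L^(1/4) · d^(−1/2).
T′ = 214 / 1.3^(1/2) = 188 K.

T_eq ≈ 188 K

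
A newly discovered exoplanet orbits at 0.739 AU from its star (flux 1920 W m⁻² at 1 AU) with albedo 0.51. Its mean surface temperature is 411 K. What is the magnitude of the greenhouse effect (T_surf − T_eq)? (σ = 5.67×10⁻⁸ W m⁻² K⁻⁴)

S = 1920/0.739² = 3516 W m⁻².
T_eq = [S(1−A)/(4σ)]^(1/4) = [3516×0.49/(4×5.67×10⁻⁸)]^(1/4) = 295.2 K.
ΔT = T_surf − T_eq = 411 − 295.2.

ΔT ≈ 115.8 K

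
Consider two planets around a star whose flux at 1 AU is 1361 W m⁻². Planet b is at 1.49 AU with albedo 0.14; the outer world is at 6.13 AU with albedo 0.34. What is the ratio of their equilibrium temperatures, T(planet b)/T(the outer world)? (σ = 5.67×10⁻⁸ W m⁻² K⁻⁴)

T₁/T₂ ≈ 2.167

T_eq = [S₀(1−A)/(4σd²)]^(1/4), so T ∝ (1−A)^(1/4) / √d.
T₁ = [1361×0.86/(4×5.67×10⁻⁸×1.49²)]^(1/4) = 219.58 K.
T₂ = [1361×0.66/(4×5.67×10⁻⁸×6.13²)]^(1/4) = 101.32 K.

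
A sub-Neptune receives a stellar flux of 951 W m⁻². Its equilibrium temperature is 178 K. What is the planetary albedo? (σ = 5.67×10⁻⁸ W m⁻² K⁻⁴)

A ≈ 0.76

From T_eq⁴ = S(1−A)/(4σ): 1−A = 4σT_eq⁴/S.
1−A = 4 × 5.67×10⁻⁸ × (178)⁴ / 951 = 0.239.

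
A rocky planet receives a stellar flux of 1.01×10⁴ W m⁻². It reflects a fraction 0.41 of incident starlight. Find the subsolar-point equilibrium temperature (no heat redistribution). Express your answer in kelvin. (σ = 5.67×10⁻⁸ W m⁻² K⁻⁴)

At the subsolar point the surface absorbs S(1−A) and emits σT⁴ per unit area — no factor of 4, since only the local patch is in balance.
T = [1.01×10⁴ × 0.59 / 5.67×10⁻⁸]^(1/4) = (1.05×10¹¹)^(1/4) = 569 K.

T_ss ≈ 569 K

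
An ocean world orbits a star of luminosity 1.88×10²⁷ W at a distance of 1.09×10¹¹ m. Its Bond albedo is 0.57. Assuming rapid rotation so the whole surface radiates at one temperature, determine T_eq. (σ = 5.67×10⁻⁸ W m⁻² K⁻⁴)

T_eq ≈ 393 K

Flux: S = L/(4πd²) = 1.88×10²⁷/(4π×(1.09×10¹¹)²) = 1.26×10⁴ W m⁻².
Energy balance: absorbed = emitted ⇒ πR²·S(1−A) = 4πR²·σT_eq⁴, so T_eq⁴ = S(1−A)/(4σ).
T_eq = [1.26×10⁴ × 0.43 / (4 × 5.67×10⁻⁸)]^(1/4) = (2.39×10¹⁰)^(1/4) = 393 K.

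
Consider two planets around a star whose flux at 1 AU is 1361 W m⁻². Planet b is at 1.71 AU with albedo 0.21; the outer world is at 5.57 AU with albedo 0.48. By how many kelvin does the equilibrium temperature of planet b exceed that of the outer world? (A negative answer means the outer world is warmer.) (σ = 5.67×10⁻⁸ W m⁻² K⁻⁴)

T_eq = [S₀(1−A)/(4σd²)]^(1/4), so T ∝ (1−A)^(1/4) / √d.
T₁ = [1361×0.79/(4×5.67×10⁻⁸×1.71²)]^(1/4) = 200.66 K.
T₂ = [1361×0.52/(4×5.67×10⁻⁸×5.57²)]^(1/4) = 100.14 K.

ΔT ≈ 100.5 K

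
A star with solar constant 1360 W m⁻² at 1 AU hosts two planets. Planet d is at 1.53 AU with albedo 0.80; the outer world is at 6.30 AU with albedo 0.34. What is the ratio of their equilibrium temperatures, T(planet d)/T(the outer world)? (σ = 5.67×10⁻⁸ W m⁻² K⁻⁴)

T₁/T₂ ≈ 1.506

T_eq = [S₀(1−A)/(4σd²)]^(1/4), so T ∝ (1−A)^(1/4) / √d.
T₁ = [1360×0.20/(4×5.67×10⁻⁸×1.53²)]^(1/4) = 150.45 K.
T₂ = [1360×0.66/(4×5.67×10⁻⁸×6.30²)]^(1/4) = 99.93 K.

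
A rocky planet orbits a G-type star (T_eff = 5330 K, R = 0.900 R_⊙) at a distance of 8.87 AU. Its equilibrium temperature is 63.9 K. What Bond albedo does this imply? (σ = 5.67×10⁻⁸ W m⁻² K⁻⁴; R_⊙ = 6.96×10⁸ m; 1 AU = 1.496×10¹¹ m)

R_⋆ = 0.900 × 6.96×10⁸ = 6.26×10⁸ m.
d = 8.87 AU = 1.33×10¹² m.
L = 4πR_⋆²σT_⋆⁴ = 4π(6.26×10⁸)² × 5.67×10⁻⁸ × (5330)⁴ = 2.26×10²⁶ W.
S = L/(4πd²) = 10.2 W m⁻².
From T_eq⁴ = S(1−A)/(4σ): 1−A = 4σT_eq⁴/S.
1−A = 4 × 5.67×10⁻⁸ × (63.9)⁴ / 10.2 = 0.371.

A ≈ 0.63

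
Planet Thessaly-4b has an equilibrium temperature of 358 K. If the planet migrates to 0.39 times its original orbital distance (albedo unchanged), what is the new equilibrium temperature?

T_eq ≈ 573 K

T_eq ∝ L^(1/4) · d^(−1/2).
T′ = 358 / 0.39^(1/2) = 573 K.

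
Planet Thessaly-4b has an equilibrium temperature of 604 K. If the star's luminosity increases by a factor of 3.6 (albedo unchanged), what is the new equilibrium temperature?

T_eq ∝ L^(1/4) · d^(−1/2).
T′ = 604 × 3.6^(1/4) = 832 K.

T_eq ≈ 832 K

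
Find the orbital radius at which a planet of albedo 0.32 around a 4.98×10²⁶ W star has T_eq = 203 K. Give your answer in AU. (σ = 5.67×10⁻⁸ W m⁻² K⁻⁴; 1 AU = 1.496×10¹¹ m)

From T_eq⁴ = L(1−A)/(16πσd²): d = √[L(1−A)/(16πσT_eq⁴)].
d = √[4.98×10²⁶ × 0.68 / (16π × 5.67×10⁻⁸ × (203)⁴)] = 2.65×10¹¹ m = 1.77 AU.

d ≈ 1.77 AU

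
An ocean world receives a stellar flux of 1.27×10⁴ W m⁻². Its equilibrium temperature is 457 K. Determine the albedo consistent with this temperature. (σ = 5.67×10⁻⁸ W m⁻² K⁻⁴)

From T_eq⁴ = S(1−A)/(4σ): 1−A = 4σT_eq⁴/S.
1−A = 4 × 5.67×10⁻⁸ × (457)⁴ / 1.27×10⁴ = 0.779.

A ≈ 0.22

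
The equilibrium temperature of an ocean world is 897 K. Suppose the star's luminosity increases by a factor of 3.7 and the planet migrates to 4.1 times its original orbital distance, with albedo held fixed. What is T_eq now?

T_eq ∝ L^(1/4) · d^(−1/2).
T′ = 897 × 3.7^(1/4) / 4.1^(1/2) = 614 K.

T_eq ≈ 614 K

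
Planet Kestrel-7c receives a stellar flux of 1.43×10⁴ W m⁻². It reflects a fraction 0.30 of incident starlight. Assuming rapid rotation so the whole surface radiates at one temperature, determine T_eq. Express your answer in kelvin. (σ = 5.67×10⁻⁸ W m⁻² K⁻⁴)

T_eq ≈ 458 K

Energy balance: absorbed = emitted ⇒ πR²·S(1−A) = 4πR²·σT_eq⁴, so T_eq⁴ = S(1−A)/(4σ).
T_eq = [1.43×10⁴ × 0.70 / (4 × 5.67×10⁻⁸)]^(1/4) = (4.41×10¹⁰)^(1/4) = 458 K.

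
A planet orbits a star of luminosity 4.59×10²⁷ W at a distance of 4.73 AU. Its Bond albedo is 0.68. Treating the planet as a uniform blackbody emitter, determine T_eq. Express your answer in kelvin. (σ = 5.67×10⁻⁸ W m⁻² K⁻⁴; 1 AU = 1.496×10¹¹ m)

d = 4.73 AU = 7.08×10¹¹ m.
Flux: S = L/(4πd²) = 4.59×10²⁷/(4π×(7.08×10¹¹)²) = 729 W m⁻².
Energy balance: absorbed = emitted ⇒ πR²·S(1−A) = 4πR²·σT_eq⁴, so T_eq⁴ = S(1−A)/(4σ).
T_eq = [729 × 0.32 / (4 × 5.67×10⁻⁸)]^(1/4) = (1.03×10⁹)^(1/4) = 179 K.

T_eq ≈ 179 K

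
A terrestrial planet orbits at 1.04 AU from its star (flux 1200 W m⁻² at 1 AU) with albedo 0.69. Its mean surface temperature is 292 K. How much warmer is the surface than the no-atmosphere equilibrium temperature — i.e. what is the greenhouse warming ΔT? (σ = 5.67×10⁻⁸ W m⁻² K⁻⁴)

ΔT ≈ 94.7 K

S = 1200/1.04² = 1109 W m⁻².
T_eq = [S(1−A)/(4σ)]^(1/4) = [1109×0.31/(4×5.67×10⁻⁸)]^(1/4) = 197.3 K.
ΔT = T_surf − T_eq = 292 − 197.3.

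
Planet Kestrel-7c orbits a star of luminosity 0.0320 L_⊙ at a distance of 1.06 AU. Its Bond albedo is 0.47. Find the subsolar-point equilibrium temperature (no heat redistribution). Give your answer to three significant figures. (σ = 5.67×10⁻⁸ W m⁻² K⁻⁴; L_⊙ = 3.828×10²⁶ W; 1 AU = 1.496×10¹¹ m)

d = 1.06 AU = 1.59×10¹¹ m.
L = 0.0320 × 3.828×10²⁶ = 1.22×10²⁵ W.
Flux: S = L/(4πd²) = 1.22×10²⁵/(4π×(1.59×10¹¹)²) = 38.8 W m⁻².
At the subsolar point the surface absorbs S(1−A) and emits σT⁴ per unit area — no factor of 4, since only the local patch is in balance.
T = [38.8 × 0.53 / 5.67×10⁻⁸]^(1/4) = (3.62×10⁸)^(1/4) = 138 K.

T_ss ≈ 138 K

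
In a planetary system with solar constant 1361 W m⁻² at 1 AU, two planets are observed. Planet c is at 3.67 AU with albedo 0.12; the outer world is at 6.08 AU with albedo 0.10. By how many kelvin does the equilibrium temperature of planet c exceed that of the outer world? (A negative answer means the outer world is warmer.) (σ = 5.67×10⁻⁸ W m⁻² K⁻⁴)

ΔT ≈ 30.8 K

T_eq = [S₀(1−A)/(4σd²)]^(1/4), so T ∝ (1−A)^(1/4) / √d.
T₁ = [1361×0.88/(4×5.67×10⁻⁸×3.67²)]^(1/4) = 140.72 K.
T₂ = [1361×0.90/(4×5.67×10⁻⁸×6.08²)]^(1/4) = 109.94 K.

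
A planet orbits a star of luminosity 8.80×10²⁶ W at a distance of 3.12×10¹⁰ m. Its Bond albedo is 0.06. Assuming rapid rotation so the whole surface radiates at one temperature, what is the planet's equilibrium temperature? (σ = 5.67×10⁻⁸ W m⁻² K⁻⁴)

T_eq ≈ 739 K

Flux: S = L/(4πd²) = 8.80×10²⁶/(4π×(3.12×10¹⁰)²) = 7.19×10⁴ W m⁻².
Energy balance: absorbed = emitted ⇒ πR²·S(1−A) = 4πR²·σT_eq⁴, so T_eq⁴ = S(1−A)/(4σ).
T_eq = [7.19×10⁴ × 0.94 / (4 × 5.67×10⁻⁸)]^(1/4) = (2.98×10¹¹)^(1/4) = 739 K.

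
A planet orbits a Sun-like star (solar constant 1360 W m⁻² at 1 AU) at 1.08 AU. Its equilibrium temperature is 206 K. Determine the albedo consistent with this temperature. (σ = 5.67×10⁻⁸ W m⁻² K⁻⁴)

A ≈ 0.65

Flux at 1.08 AU: S = 1360/1.08² = 1170 W m⁻².
From T_eq⁴ = S(1−A)/(4σ): 1−A = 4σT_eq⁴/S.
1−A = 4 × 5.67×10⁻⁸ × (206)⁴ / 1170 = 0.350.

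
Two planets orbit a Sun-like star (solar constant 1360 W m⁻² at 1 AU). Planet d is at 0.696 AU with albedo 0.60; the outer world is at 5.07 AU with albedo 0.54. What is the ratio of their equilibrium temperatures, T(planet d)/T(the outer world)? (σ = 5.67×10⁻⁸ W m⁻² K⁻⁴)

T₁/T₂ ≈ 2.606

T_eq = [S₀(1−A)/(4σd²)]^(1/4), so T ∝ (1−A)^(1/4) / √d.
T₁ = [1360×0.40/(4×5.67×10⁻⁸×0.696²)]^(1/4) = 265.27 K.
T₂ = [1360×0.46/(4×5.67×10⁻⁸×5.07²)]^(1/4) = 101.78 K.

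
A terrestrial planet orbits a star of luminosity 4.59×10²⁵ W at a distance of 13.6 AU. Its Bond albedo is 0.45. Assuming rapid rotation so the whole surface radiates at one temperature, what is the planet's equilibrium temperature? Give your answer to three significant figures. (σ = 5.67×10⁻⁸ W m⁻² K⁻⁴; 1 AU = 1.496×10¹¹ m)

d = 13.6 AU = 2.03×10¹² m.
Flux: S = L/(4πd²) = 4.59×10²⁵/(4π×(2.03×10¹²)²) = 0.882 W m⁻².
Energy balance: absorbed = emitted ⇒ πR²·S(1−A) = 4πR²·σT_eq⁴, so T_eq⁴ = S(1−A)/(4σ).
T_eq = [0.882 × 0.55 / (4 × 5.67×10⁻⁸)]^(1/4) = (2.14×10⁶)^(1/4) = 38.2 K.

T_eq ≈ 38.2 K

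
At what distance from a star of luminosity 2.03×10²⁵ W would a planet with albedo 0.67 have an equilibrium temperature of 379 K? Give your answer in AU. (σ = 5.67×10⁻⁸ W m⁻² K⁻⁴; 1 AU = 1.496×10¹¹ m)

From T_eq⁴ = L(1−A)/(16πσd²): d = √[L(1−A)/(16πσT_eq⁴)].
d = √[2.03×10²⁵ × 0.33 / (16π × 5.67×10⁻⁸ × (379)⁴)] = 1.07×10¹⁰ m = 0.0713 AU.

d ≈ 0.0713 AU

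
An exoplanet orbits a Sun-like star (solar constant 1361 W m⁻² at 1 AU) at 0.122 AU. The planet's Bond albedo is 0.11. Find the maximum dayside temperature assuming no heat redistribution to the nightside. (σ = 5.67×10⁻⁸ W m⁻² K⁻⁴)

T_ss ≈ 1090 K

Flux at 0.122 AU: S = 1361/0.122² = 9.14×10⁴ W m⁻².
With no redistribution each surface element balances locally: S(1−A) = σT⁴.
T = [9.14×10⁴ × 0.89 / 5.67×10⁻⁸]^(1/4) = (1.44×10¹²)^(1/4) = 1090 K.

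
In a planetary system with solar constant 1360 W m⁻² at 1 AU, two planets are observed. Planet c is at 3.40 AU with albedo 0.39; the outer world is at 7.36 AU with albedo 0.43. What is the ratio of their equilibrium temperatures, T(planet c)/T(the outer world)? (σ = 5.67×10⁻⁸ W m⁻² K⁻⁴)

T_eq = [S₀(1−A)/(4σd²)]^(1/4), so T ∝ (1−A)^(1/4) / √d.
T₁ = [1360×0.61/(4×5.67×10⁻⁸×3.40²)]^(1/4) = 133.37 K.
T₂ = [1360×0.57/(4×5.67×10⁻⁸×7.36²)]^(1/4) = 89.13 K.

T₁/T₂ ≈ 1.496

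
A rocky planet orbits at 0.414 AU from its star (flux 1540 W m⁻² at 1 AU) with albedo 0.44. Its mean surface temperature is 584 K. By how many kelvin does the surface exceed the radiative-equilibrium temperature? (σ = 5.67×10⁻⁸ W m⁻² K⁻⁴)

S = 1540/0.414² = 8985 W m⁻².
T_eq = [S(1−A)/(4σ)]^(1/4) = [8985×0.56/(4×5.67×10⁻⁸)]^(1/4) = 385.9 K.
ΔT = T_surf − T_eq = 584 − 385.9.

ΔT ≈ 198.1 K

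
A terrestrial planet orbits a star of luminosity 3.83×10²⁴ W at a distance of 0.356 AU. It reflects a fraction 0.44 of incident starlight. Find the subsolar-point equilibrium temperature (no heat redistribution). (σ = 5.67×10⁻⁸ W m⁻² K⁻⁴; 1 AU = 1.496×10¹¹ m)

d = 0.356 AU = 5.33×10¹⁰ m.
Flux: S = L/(4πd²) = 3.83×10²⁴/(4π×(5.33×10¹⁰)²) = 107 W m⁻².
At the subsolar point the surface absorbs S(1−A) and emits σT⁴ per unit area — no factor of 4, since only the local patch is in balance.
T = [107 × 0.56 / 5.67×10⁻⁸]^(1/4) = (1.06×10⁹)^(1/4) = 180 K.

T_ss ≈ 180 K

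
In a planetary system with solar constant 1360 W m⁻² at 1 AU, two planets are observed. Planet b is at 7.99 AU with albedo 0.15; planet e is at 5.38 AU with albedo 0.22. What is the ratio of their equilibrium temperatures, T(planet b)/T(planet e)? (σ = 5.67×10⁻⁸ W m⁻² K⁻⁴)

T₁/T₂ ≈ 0.838

T_eq = [S₀(1−A)/(4σd²)]^(1/4), so T ∝ (1−A)^(1/4) / √d.
T₁ = [1360×0.85/(4×5.67×10⁻⁸×7.99²)]^(1/4) = 94.53 K.
T₂ = [1360×0.78/(4×5.67×10⁻⁸×5.38²)]^(1/4) = 112.75 K.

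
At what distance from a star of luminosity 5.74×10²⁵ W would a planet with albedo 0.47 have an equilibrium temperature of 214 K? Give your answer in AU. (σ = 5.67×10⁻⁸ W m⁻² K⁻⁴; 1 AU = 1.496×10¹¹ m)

From T_eq⁴ = L(1−A)/(16πσd²): d = √[L(1−A)/(16πσT_eq⁴)].
d = √[5.74×10²⁵ × 0.53 / (16π × 5.67×10⁻⁸ × (214)⁴)] = 7.13×10¹⁰ m = 0.477 AU.

d ≈ 0.477 AU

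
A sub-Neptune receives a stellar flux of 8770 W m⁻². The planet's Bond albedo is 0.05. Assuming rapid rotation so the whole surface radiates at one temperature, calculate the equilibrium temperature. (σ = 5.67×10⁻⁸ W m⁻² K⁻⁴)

Energy balance: absorbed = emitted ⇒ πR²·S(1−A) = 4πR²·σT_eq⁴, so T_eq⁴ = S(1−A)/(4σ).
T_eq = [8770 × 0.95 / (4 × 5.67×10⁻⁸)]^(1/4) = (3.67×10¹⁰)^(1/4) = 438 K.

T_eq ≈ 438 K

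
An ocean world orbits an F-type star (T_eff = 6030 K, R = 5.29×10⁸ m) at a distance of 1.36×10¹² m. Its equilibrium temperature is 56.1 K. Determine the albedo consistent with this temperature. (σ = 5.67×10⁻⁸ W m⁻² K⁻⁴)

L = 4πR_⋆²σT_⋆⁴ = 4π(5.29×10⁸)² × 5.67×10⁻⁸ × (6030)⁴ = 2.64×10²⁶ W.
S = L/(4πd²) = 11.3 W m⁻².
From T_eq⁴ = S(1−A)/(4σ): 1−A = 4σT_eq⁴/S.
1−A = 4 × 5.67×10⁻⁸ × (56.1)⁴ / 11.3 = 0.198.

A ≈ 0.80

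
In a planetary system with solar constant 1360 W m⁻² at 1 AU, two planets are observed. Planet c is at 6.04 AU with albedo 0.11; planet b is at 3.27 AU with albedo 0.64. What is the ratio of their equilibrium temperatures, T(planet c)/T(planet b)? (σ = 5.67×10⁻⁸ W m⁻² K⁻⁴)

T₁/T₂ ≈ 0.923

T_eq = [S₀(1−A)/(4σd²)]^(1/4), so T ∝ (1−A)^(1/4) / √d.
T₁ = [1360×0.89/(4×5.67×10⁻⁸×6.04²)]^(1/4) = 109.98 K.
T₂ = [1360×0.36/(4×5.67×10⁻⁸×3.27²)]^(1/4) = 119.20 K.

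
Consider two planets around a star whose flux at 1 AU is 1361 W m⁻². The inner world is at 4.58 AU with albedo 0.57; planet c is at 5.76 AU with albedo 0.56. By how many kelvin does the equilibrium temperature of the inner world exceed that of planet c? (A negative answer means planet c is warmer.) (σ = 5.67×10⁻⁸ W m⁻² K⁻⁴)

T_eq = [S₀(1−A)/(4σd²)]^(1/4), so T ∝ (1−A)^(1/4) / √d.
T₁ = [1361×0.43/(4×5.67×10⁻⁸×4.58²)]^(1/4) = 105.31 K.
T₂ = [1361×0.44/(4×5.67×10⁻⁸×5.76²)]^(1/4) = 94.45 K.

ΔT ≈ 10.9 K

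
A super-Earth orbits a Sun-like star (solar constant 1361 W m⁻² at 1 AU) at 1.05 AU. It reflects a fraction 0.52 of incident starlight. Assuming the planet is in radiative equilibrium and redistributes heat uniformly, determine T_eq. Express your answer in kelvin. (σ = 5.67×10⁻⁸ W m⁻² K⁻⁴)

T_eq ≈ 226 K

Flux at 1.05 AU: S = 1361/1.05² = 1230 W m⁻².
Energy balance: absorbed = emitted ⇒ πR²·S(1−A) = 4πR²·σT_eq⁴, so T_eq⁴ = S(1−A)/(4σ).
T_eq = [1230 × 0.48 / (4 × 5.67×10⁻⁸)]^(1/4) = (2.61×10⁹)^(1/4) = 226 K.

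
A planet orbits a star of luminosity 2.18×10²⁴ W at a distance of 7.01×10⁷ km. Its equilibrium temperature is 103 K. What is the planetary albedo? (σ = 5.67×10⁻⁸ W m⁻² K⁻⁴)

d = 7.01×10⁷ km = 7.01×10¹⁰ m.
Flux: S = L/(4πd²) = 2.18×10²⁴/(4π×(7.01×10¹⁰)²) = 35.3 W m⁻².
From T_eq⁴ = S(1−A)/(4σ): 1−A = 4σT_eq⁴/S.
1−A = 4 × 5.67×10⁻⁸ × (103)⁴ / 35.3 = 0.723.

A ≈ 0.28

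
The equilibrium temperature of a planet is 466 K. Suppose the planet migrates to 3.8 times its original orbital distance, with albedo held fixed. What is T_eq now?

T_eq ∝ L^(1/4) · d^(−1/2).
T′ = 466 / 3.8^(1/2) = 239 K.

T_eq ≈ 239 K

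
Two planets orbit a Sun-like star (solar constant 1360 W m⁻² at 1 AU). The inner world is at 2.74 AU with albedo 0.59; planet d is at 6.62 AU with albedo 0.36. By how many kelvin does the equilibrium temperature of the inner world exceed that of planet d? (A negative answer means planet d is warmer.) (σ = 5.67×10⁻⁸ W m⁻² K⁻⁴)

T_eq = [S₀(1−A)/(4σd²)]^(1/4), so T ∝ (1−A)^(1/4) / √d.
T₁ = [1360×0.41/(4×5.67×10⁻⁸×2.74²)]^(1/4) = 134.52 K.
T₂ = [1360×0.64/(4×5.67×10⁻⁸×6.62²)]^(1/4) = 96.74 K.

ΔT ≈ 37.8 K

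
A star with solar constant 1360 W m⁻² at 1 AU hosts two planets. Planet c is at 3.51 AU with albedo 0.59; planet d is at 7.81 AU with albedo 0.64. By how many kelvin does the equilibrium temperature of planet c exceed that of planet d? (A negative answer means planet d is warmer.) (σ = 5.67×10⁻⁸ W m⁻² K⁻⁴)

ΔT ≈ 41.7 K

T_eq = [S₀(1−A)/(4σd²)]^(1/4), so T ∝ (1−A)^(1/4) / √d.
T₁ = [1360×0.41/(4×5.67×10⁻⁸×3.51²)]^(1/4) = 118.85 K.
T₂ = [1360×0.36/(4×5.67×10⁻⁸×7.81²)]^(1/4) = 77.13 K.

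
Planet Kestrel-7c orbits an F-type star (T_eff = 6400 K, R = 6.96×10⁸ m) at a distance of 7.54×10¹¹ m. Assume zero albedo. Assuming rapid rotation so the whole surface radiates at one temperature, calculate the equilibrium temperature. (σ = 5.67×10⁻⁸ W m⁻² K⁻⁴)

L = 4πR_⋆²σT_⋆⁴ = 4π(6.96×10⁸)² × 5.67×10⁻⁸ × (6400)⁴ = 5.79×10²⁶ W.
S = L/(4πd²) = 81.1 W m⁻².
Energy balance: absorbed = emitted ⇒ πR²·S(1−A) = 4πR²·σT_eq⁴, so T_eq⁴ = S(1−A)/(4σ).
T_eq = [81.1 × 1.00 / (4 × 5.67×10⁻⁸)]^(1/4) = (3.57×10⁸)^(1/4) = 137 K.

T_eq ≈ 137 K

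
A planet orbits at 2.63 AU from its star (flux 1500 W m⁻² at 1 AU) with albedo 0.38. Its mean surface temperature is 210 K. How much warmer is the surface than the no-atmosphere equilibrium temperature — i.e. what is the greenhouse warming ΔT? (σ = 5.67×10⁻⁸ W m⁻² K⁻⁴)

ΔT ≈ 54.0 K

S = 1500/2.63² = 216.9 W m⁻².
T_eq = [S(1−A)/(4σ)]^(1/4) = [216.9×0.62/(4×5.67×10⁻⁸)]^(1/4) = 156.0 K.
ΔT = T_surf − T_eq = 210 − 156.0.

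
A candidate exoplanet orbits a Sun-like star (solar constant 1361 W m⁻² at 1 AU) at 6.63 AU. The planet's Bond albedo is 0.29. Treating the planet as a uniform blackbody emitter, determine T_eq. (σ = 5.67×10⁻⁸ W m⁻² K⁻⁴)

Flux at 6.63 AU: S = 1361/6.63² = 31.0 W m⁻².
Energy balance: absorbed = emitted ⇒ πR²·S(1−A) = 4πR²·σT_eq⁴, so T_eq⁴ = S(1−A)/(4σ).
T_eq = [31.0 × 0.71 / (4 × 5.67×10⁻⁸)]^(1/4) = (9.69×10⁷)^(1/4) = 99.2 K.

T_eq ≈ 99.2 K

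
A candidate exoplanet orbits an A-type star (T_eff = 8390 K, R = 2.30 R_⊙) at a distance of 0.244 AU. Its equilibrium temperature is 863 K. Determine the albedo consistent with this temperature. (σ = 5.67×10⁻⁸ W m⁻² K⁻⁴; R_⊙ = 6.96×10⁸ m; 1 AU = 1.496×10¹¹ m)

R_⋆ = 2.30 × 6.96×10⁸ = 1.60×10⁹ m.
d = 0.244 AU = 3.65×10¹⁰ m.
L = 4πR_⋆²σT_⋆⁴ = 4π(1.60×10⁹)² × 5.67×10⁻⁸ × (8390)⁴ = 9.05×10²⁷ W.
S = L/(4πd²) = 5.40×10⁵ W m⁻².
From T_eq⁴ = S(1−A)/(4σ): 1−A = 4σT_eq⁴/S.
1−A = 4 × 5.67×10⁻⁸ × (863)⁴ / 5.40×10⁵ = 0.233.

A ≈ 0.77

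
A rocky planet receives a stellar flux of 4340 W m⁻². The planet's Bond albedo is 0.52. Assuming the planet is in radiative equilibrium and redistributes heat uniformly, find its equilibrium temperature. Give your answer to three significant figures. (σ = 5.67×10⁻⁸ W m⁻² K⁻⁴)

Energy balance: absorbed = emitted ⇒ πR²·S(1−A) = 4πR²·σT_eq⁴, so T_eq⁴ = S(1−A)/(4σ).
T_eq = [4340 × 0.48 / (4 × 5.67×10⁻⁸)]^(1/4) = (9.19×10⁹)^(1/4) = 310 K.

T_eq ≈ 310 K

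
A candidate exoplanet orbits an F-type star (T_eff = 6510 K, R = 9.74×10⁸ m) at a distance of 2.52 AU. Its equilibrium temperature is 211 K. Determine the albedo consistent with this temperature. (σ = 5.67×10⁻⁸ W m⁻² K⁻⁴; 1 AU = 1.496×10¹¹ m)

d = 2.52 AU = 3.77×10¹¹ m.
L = 4πR_⋆²σT_⋆⁴ = 4π(9.74×10⁸)² × 5.67×10⁻⁸ × (6510)⁴ = 1.21×10²⁷ W.
S = L/(4πd²) = 680 W m⁻².
From T_eq⁴ = S(1−A)/(4σ): 1−A = 4σT_eq⁴/S.
1−A = 4 × 5.67×10⁻⁸ × (211)⁴ / 680 = 0.661.

A ≈ 0.34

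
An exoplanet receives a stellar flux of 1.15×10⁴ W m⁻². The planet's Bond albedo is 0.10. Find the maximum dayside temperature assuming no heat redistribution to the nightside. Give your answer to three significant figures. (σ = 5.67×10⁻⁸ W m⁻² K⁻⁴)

With no redistribution each surface element balances locally: S(1−A) = σT⁴.
T = [1.15×10⁴ × 0.90 / 5.67×10⁻⁸]^(1/4) = (1.83×10¹¹)^(1/4) = 654 K.

T_ss ≈ 654 K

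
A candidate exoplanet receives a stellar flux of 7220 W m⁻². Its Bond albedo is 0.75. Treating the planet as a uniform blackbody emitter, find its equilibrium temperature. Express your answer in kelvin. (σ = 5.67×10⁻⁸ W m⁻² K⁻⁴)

Energy balance: absorbed = emitted ⇒ πR²·S(1−A) = 4πR²·σT_eq⁴, so T_eq⁴ = S(1−A)/(4σ).
T_eq = [7220 × 0.25 / (4 × 5.67×10⁻⁸)]^(1/4) = (7.96×10⁹)^(1/4) = 299 K.

T_eq ≈ 299 K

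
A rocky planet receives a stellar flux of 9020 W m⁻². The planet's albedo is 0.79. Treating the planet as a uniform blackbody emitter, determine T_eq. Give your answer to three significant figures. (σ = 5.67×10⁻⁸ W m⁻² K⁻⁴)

Energy balance: absorbed = emitted ⇒ πR²·S(1−A) = 4πR²·σT_eq⁴, so T_eq⁴ = S(1−A)/(4σ).
T_eq = [9020 × 0.21 / (4 × 5.67×10⁻⁸)]^(1/4) = (8.35×10⁹)^(1/4) = 302 K.

T_eq ≈ 302 K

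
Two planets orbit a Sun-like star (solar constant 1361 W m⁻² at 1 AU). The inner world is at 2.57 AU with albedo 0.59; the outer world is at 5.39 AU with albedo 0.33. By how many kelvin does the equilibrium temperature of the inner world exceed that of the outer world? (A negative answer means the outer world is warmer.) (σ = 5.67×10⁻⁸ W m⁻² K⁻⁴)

ΔT ≈ 30.5 K

T_eq = [S₀(1−A)/(4σd²)]^(1/4), so T ∝ (1−A)^(1/4) / √d.
T₁ = [1361×0.41/(4×5.67×10⁻⁸×2.57²)]^(1/4) = 138.93 K.
T₂ = [1361×0.67/(4×5.67×10⁻⁸×5.39²)]^(1/4) = 108.46 K.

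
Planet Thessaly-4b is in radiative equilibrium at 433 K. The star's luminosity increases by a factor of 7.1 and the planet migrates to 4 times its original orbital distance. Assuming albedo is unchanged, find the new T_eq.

T_eq ∝ L^(1/4) · d^(−1/2).
T′ = 433 × 7.1^(1/4) / 4^(1/2) = 353 K.

T_eq ≈ 353 K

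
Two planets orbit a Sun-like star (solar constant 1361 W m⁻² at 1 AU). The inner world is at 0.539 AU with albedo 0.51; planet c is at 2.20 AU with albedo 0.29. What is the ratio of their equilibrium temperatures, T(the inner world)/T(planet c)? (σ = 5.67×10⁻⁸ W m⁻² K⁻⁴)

T_eq = [S₀(1−A)/(4σd²)]^(1/4), so T ∝ (1−A)^(1/4) / √d.
T₁ = [1361×0.49/(4×5.67×10⁻⁸×0.539²)]^(1/4) = 317.18 K.
T₂ = [1361×0.71/(4×5.67×10⁻⁸×2.20²)]^(1/4) = 172.25 K.

T₁/T₂ ≈ 1.841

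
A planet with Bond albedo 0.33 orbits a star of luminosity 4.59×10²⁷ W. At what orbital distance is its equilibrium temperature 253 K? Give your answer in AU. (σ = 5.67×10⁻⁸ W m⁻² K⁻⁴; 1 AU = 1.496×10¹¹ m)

d ≈ 3.43 AU

From T_eq⁴ = L(1−A)/(16πσd²): d = √[L(1−A)/(16πσT_eq⁴)].
d = √[4.59×10²⁷ × 0.67 / (16π × 5.67×10⁻⁸ × (253)⁴)] = 5.13×10¹¹ m = 3.43 AU.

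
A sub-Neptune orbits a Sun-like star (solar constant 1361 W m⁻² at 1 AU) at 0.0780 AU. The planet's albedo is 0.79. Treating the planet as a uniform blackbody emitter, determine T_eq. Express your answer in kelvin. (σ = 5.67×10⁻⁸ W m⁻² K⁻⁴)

T_eq ≈ 675 K

Flux at 0.0780 AU: S = 1361/0.0780² = 2.24×10⁵ W m⁻².
Energy balance: absorbed = emitted ⇒ πR²·S(1−A) = 4πR²·σT_eq⁴, so T_eq⁴ = S(1−A)/(4σ).
T_eq = [2.24×10⁵ × 0.21 / (4 × 5.67×10⁻⁸)]^(1/4) = (2.07×10¹¹)^(1/4) = 675 K.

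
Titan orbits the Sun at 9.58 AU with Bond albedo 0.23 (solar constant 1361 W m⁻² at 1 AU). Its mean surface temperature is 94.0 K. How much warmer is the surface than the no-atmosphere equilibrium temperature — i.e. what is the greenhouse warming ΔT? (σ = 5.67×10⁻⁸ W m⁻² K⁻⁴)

ΔT ≈ 9.8 K

S = 1361/9.58² = 14.83 W m⁻².
T_eq = [S(1−A)/(4σ)]^(1/4) = [14.83×0.77/(4×5.67×10⁻⁸)]^(1/4) = 84.2 K.
ΔT = T_surf − T_eq = 94 − 84.2.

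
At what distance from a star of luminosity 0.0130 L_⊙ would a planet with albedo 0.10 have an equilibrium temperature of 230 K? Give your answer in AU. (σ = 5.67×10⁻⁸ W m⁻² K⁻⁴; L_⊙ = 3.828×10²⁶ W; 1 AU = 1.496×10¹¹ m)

d ≈ 0.158 AU

L = 0.0130 × 3.828×10²⁶ = 4.98×10²⁴ W.
From T_eq⁴ = L(1−A)/(16πσd²): d = √[L(1−A)/(16πσT_eq⁴)].
d = √[4.98×10²⁴ × 0.90 / (16π × 5.67×10⁻⁸ × (230)⁴)] = 2.37×10¹⁰ m = 0.158 AU.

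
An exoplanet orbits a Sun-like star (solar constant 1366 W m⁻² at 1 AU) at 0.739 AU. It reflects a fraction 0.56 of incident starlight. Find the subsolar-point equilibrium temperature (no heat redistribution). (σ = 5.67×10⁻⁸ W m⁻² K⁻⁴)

Flux at 0.739 AU: S = 1366/0.739² = 2500 W m⁻².
At the subsolar point the surface absorbs S(1−A) and emits σT⁴ per unit area — no factor of 4, since only the local patch is in balance.
T = [2500 × 0.44 / 5.67×10⁻⁸]^(1/4) = (1.94×10¹⁰)^(1/4) = 373 K.

T_ss ≈ 373 K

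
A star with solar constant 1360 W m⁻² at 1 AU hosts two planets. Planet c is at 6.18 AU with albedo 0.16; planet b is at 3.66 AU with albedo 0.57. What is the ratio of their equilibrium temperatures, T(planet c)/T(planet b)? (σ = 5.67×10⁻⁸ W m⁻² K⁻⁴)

T_eq = [S₀(1−A)/(4σd²)]^(1/4), so T ∝ (1−A)^(1/4) / √d.
T₁ = [1360×0.84/(4×5.67×10⁻⁸×6.18²)]^(1/4) = 107.16 K.
T₂ = [1360×0.43/(4×5.67×10⁻⁸×3.66²)]^(1/4) = 117.79 K.

T₁/T₂ ≈ 0.910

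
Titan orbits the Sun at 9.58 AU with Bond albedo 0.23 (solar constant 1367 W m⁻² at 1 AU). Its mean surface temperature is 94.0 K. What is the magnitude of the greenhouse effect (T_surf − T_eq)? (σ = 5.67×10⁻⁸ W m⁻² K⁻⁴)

S = 1367/9.58² = 14.89 W m⁻².
T_eq = [S(1−A)/(4σ)]^(1/4) = [14.89×0.77/(4×5.67×10⁻⁸)]^(1/4) = 84.3 K.
ΔT = T_surf − T_eq = 94 − 84.3.

ΔT ≈ 9.7 K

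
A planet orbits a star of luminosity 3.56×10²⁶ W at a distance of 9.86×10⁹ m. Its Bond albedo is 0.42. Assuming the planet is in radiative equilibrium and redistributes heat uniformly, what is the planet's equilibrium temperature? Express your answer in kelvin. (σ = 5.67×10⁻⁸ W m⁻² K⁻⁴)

T_eq ≈ 929 K

Flux: S = L/(4πd²) = 3.56×10²⁶/(4π×(9.86×10⁹)²) = 2.91×10⁵ W m⁻².
Energy balance: absorbed = emitted ⇒ πR²·S(1−A) = 4πR²·σT_eq⁴, so T_eq⁴ = S(1−A)/(4σ).
T_eq = [2.91×10⁵ × 0.58 / (4 × 5.67×10⁻⁸)]^(1/4) = (7.45×10¹¹)^(1/4) = 929 K.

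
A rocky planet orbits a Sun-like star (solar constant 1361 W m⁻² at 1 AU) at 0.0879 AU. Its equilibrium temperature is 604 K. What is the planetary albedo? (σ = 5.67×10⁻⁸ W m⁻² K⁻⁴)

A ≈ 0.83

Flux at 0.0879 AU: S = 1361/0.0879² = 1.76×10⁵ W m⁻².
From T_eq⁴ = S(1−A)/(4σ): 1−A = 4σT_eq⁴/S.
1−A = 4 × 5.67×10⁻⁸ × (604)⁴ / 1.76×10⁵ = 0.171.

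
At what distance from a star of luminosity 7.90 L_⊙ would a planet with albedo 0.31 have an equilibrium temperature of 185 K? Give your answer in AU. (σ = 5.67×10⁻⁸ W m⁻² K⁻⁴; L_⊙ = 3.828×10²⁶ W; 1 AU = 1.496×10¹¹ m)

L = 7.90 × 3.828×10²⁶ = 3.02×10²⁷ W.
From T_eq⁴ = L(1−A)/(16πσd²): d = √[L(1−A)/(16πσT_eq⁴)].
d = √[3.02×10²⁷ × 0.69 / (16π × 5.67×10⁻⁸ × (185)⁴)] = 7.91×10¹¹ m = 5.28 AU.

d ≈ 5.28 AU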